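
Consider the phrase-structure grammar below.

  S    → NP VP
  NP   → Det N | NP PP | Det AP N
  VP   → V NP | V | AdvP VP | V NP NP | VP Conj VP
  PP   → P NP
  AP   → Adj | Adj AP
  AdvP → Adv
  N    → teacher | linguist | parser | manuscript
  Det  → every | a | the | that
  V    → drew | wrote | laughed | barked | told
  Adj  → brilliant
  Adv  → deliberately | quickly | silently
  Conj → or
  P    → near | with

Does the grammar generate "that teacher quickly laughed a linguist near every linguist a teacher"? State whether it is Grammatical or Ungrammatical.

S
  NP
    Det: that
    N: teacher
  VP
    AdvP
      Adv: quickly
    VP
      V: laughed
      NP
        NP
          Det: a
          N: linguist
        PP
          P: near
          NP
            Det: every
            N: linguist
      NP
        Det: a
        N: teacher
The bracketing above is licensed at every node by one of the given productions, with S at the root.

Grammatical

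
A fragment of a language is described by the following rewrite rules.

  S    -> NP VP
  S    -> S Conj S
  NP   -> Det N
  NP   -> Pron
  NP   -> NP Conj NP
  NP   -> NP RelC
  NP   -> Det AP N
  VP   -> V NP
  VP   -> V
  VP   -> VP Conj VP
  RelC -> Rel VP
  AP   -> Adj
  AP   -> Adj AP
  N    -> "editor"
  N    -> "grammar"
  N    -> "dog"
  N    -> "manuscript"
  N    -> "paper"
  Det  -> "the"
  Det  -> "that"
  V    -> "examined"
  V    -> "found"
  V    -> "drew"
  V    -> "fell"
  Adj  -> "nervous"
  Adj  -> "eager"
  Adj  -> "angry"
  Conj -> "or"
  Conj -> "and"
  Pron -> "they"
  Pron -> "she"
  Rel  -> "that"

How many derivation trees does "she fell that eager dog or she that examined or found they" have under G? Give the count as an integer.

4

Two of the 4 distinct bracketings:
[S [NP [Pron she]] [VP [V fell] [NP [NP [Det that] [AP [Adj eager]] [N dog]] [Conj or] [NP [NP [Pron she]] [RelC [Rel that] [VP [VP [V examined]] [Conj or] [VP [V found] [NP [Pron they]]]]]]]]]
[S [NP [Pron she]] [VP [V fell] [NP [NP [NP [Det that] [AP [Adj eager]] [N dog]] [Conj or] [NP [Pron she]]] [RelC [Rel that] [VP [VP [V examined]] [Conj or] [VP [V found] [NP [Pron they]]]]]]]]
The trees differ in how a recursive rule is bracketed over the same span.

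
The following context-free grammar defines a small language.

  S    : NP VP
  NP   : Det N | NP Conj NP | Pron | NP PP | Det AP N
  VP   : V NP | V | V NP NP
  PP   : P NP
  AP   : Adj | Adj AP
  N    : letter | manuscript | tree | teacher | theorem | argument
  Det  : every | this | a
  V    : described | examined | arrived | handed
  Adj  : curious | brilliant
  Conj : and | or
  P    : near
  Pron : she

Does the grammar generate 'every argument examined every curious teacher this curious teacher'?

Grammatical

[S [NP [Det every] [N argument]] [VP [V examined] [NP [Det every] [AP [Adj curious]] [N teacher]] [NP [Det this] [AP [Adj curious]] [N teacher]]]]
Every word is introduced by a lexical rule and the phrasal rules combine the resulting categories into a single S.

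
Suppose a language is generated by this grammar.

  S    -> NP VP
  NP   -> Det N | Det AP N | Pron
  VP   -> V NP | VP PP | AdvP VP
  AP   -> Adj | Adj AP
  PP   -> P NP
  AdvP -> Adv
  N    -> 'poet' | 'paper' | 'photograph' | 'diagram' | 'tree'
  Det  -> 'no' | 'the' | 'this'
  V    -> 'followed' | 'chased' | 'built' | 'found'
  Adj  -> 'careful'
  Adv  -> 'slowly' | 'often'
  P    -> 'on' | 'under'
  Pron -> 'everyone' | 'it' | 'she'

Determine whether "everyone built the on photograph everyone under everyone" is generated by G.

A Det word can never sit immediately before a P word in any string this grammar generates, so the substring 'the on' rules out a derivation.

Ungrammatical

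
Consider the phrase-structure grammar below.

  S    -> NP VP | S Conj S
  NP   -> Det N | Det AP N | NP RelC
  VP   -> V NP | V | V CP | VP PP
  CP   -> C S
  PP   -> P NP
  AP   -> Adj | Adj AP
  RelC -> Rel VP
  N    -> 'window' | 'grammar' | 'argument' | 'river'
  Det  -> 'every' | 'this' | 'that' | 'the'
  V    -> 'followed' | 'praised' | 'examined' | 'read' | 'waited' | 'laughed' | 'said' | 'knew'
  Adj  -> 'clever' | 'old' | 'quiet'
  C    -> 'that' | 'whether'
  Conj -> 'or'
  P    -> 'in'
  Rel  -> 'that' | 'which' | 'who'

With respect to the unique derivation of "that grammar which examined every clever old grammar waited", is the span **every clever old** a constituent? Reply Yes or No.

No

[S [NP [NP [Det that] [N grammar]] [RelC [Rel which] [VP [V examined] [NP [Det every] [AP [Adj clever] [AP [Adj old]]] [N grammar]]]]] [VP [V waited]]]
The smallest constituent containing 'every clever old' is the NP spanning 'every clever old grammar'; no single node in the tree dominates exactly the given words.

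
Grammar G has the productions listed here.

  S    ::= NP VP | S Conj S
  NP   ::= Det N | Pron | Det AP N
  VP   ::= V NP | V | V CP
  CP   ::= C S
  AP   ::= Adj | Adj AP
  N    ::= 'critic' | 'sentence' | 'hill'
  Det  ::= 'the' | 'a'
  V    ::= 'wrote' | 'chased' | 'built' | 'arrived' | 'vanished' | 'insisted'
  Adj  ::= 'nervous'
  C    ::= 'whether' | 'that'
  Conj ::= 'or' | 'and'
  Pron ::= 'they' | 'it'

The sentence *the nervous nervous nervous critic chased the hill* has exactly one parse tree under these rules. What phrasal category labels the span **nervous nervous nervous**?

AP

S
  NP
    Det: the
    AP
      Adj: nervous
      AP
        Adj: nervous
        AP
          Adj: nervous
    N: critic
  VP
    V: chased
    NP
      Det: the
      N: hill
The span 'nervous nervous nervous' is the AP node built by AP → Adj AP.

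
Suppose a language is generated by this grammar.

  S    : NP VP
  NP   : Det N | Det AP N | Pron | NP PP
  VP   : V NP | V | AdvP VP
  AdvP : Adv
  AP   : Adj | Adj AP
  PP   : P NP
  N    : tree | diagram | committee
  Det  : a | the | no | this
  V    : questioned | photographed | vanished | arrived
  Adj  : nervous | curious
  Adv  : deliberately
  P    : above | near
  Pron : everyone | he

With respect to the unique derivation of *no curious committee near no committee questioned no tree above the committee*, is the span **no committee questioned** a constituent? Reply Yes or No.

No

[S [NP [NP [Det no] [AP [Adj curious]] [N committee]] [PP [P near] [NP [Det no] [N committee]]]] [VP [V questioned] [NP [NP [Det no] [N tree]] [PP [P above] [NP [Det the] [N committee]]]]]]
The smallest constituent containing 'no committee questioned' is the S spanning 'no curious committee near no committee questioned no tree above the committee'; no single node in the tree dominates exactly the given words.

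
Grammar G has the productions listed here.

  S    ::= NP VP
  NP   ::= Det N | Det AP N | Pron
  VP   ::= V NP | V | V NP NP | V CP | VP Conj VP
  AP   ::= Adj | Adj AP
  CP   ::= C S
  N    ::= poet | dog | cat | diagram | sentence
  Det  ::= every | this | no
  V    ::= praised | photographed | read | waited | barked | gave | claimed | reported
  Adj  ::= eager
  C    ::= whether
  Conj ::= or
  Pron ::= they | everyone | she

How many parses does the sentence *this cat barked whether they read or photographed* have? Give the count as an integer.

2

The two bracketings:
[S [NP [Det this] [N cat]] [VP [V barked] [CP [C whether] [S [NP [Pron they]] [VP [VP [V read]] [Conj or] [VP [V photographed]]]]]]]
[S [NP [Det this] [N cat]] [VP [VP [V barked] [CP [C whether] [S [NP [Pron they]] [VP [V read]]]]] [Conj or] [VP [V photographed]]]]
The trees differ in how a recursive rule is bracketed over the same span.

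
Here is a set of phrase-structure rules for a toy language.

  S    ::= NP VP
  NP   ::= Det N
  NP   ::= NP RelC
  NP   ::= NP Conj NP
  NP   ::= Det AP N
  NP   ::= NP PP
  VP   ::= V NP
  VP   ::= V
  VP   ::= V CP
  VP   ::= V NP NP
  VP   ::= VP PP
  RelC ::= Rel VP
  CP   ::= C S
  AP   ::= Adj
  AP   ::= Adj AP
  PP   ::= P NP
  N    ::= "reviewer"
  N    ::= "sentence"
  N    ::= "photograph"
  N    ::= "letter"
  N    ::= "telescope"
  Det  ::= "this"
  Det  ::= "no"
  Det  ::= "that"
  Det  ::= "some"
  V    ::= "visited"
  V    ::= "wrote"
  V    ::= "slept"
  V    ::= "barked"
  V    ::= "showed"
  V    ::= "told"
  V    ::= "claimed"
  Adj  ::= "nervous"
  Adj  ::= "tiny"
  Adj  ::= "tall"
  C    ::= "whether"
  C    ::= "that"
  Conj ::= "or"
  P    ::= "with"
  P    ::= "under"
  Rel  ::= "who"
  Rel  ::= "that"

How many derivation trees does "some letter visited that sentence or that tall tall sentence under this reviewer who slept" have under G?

Two of the 6 distinct bracketings:
[S [NP [Det some] [N letter]] [VP [V visited] [NP [NP [NP [Det that] [N sentence]] [Conj or] [NP [NP [Det that] [AP [Adj tall] [AP [Adj tall]]] [N sentence]] [PP [P under] [NP [Det this] [N reviewer]]]]] [RelC [Rel who] [VP [V slept]]]]]]
[S [NP [Det some] [N letter]] [VP [V visited] [NP [NP [NP [NP [Det that] [N sentence]] [Conj or] [NP [Det that] [AP [Adj tall] [AP [Adj tall]]] [N sentence]]] [PP [P under] [NP [Det this] [N reviewer]]]] [RelC [Rel who] [VP [V slept]]]]]]
The trees differ in how a recursive rule is bracketed over the same span.

6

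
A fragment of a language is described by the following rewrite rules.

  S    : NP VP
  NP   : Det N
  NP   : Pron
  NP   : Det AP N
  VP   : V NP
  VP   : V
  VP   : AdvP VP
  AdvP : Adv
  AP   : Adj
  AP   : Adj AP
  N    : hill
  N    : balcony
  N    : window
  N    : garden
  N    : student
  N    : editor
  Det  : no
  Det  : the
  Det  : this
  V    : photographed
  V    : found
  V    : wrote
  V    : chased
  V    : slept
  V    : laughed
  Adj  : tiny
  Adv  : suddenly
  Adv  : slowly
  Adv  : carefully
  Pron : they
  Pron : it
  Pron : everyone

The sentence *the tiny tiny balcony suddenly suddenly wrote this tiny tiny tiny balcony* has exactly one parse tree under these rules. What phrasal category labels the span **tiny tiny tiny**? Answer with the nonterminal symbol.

AP

S
  NP
    Det: the
    AP
      Adj: tiny
      AP
        Adj: tiny
    N: balcony
  VP
    AdvP
      Adv: suddenly
    VP
      AdvP
        Adv: suddenly
      VP
        V: wrote
        NP
          Det: this
          AP
            Adj: tiny
            AP
              Adj: tiny
              AP
                Adj: tiny
          N: balcony
The span 'tiny tiny tiny' is the AP node built by AP → Adj AP.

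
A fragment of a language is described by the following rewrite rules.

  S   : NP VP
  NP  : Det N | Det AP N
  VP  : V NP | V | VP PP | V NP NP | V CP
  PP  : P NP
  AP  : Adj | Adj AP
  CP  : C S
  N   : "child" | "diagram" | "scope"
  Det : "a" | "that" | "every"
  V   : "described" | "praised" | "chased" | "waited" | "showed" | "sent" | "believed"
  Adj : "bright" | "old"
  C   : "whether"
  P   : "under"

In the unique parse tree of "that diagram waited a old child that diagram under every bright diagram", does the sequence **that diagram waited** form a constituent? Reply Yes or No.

[S [NP [Det that] [N diagram]] [VP [VP [V waited] [NP [Det a] [AP [Adj old]] [N child]] [NP [Det that] [N diagram]]] [PP [P under] [NP [Det every] [AP [Adj bright]] [N diagram]]]]]
The smallest constituent containing 'that diagram waited' is the S spanning 'that diagram waited a old child that diagram under every bright diagram'; no single node in the tree dominates exactly the given words.

No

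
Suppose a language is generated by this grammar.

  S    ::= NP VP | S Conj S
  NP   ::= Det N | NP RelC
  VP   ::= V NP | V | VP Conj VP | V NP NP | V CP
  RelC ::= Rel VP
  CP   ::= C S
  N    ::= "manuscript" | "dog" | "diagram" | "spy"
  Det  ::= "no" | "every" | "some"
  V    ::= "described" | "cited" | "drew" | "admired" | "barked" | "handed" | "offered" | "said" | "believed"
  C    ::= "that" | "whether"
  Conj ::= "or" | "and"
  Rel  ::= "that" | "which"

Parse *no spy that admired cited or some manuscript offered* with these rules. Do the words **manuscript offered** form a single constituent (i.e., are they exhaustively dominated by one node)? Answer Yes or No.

[S [S [NP [NP [Det no] [N spy]] [RelC [Rel that] [VP [V admired]]]] [VP [V cited]]] [Conj or] [S [NP [Det some] [N manuscript]] [VP [V offered]]]]
The smallest constituent containing 'manuscript offered' is the S spanning 'some manuscript offered'; no single node in the tree dominates exactly the given words.

No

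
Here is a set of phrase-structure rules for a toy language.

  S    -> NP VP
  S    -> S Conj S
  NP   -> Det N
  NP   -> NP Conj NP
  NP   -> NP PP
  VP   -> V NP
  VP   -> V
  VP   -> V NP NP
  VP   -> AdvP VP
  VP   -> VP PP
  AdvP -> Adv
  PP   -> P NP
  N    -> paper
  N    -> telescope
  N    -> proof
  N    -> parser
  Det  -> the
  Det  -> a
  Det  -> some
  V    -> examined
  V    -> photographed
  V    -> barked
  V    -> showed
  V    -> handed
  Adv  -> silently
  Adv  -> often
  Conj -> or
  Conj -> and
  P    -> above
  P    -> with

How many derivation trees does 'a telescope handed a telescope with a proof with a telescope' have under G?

Two of the 5 distinct bracketings:
[S [NP [Det a] [N telescope]] [VP [V handed] [NP [NP [Det a] [N telescope]] [PP [P with] [NP [NP [Det a] [N proof]] [PP [P with] [NP [Det a] [N telescope]]]]]]]]
[S [NP [Det a] [N telescope]] [VP [V handed] [NP [NP [NP [Det a] [N telescope]] [PP [P with] [NP [Det a] [N proof]]]] [PP [P with] [NP [Det a] [N telescope]]]]]]
The trees differ in how a recursive rule is bracketed over the same span.

5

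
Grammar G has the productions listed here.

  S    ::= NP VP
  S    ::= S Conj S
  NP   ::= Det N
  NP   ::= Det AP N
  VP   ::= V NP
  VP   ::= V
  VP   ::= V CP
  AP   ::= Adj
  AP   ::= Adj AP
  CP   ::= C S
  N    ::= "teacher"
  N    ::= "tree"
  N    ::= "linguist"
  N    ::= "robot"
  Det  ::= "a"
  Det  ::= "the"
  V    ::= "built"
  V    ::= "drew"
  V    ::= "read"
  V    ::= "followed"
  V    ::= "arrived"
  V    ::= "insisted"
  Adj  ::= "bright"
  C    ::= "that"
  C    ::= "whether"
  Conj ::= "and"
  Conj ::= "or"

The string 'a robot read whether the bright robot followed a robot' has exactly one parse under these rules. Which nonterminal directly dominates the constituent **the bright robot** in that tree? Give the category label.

S
  NP
    Det: a
    N: robot
  VP
    V: read
    CP
      C: whether
      S
        NP
          Det: the
          AP
            Adj: bright
          N: robot
        VP
          V: followed
          NP
            Det: a
            N: robot
The span 'the bright robot' is the NP node built by NP → Det AP N.
Its mother is the S built by S → NP VP.

S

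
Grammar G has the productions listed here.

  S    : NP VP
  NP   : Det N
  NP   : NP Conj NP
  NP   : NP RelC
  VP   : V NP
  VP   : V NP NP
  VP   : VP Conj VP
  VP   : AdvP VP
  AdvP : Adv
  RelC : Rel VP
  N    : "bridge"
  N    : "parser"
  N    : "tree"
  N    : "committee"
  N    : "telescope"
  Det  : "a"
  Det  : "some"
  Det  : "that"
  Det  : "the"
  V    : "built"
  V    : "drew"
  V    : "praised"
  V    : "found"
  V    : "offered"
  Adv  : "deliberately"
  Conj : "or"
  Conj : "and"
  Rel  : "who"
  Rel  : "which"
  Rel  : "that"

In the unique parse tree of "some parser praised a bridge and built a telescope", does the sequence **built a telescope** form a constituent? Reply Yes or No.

Yes

[S [NP [Det some] [N parser]] [VP [VP [V praised] [NP [Det a] [N bridge]]] [Conj and] [VP [V built] [NP [Det a] [N telescope]]]]]
The words 'built a telescope' are exhaustively dominated by a single VP node (built by VP → V NP), so they form a constituent.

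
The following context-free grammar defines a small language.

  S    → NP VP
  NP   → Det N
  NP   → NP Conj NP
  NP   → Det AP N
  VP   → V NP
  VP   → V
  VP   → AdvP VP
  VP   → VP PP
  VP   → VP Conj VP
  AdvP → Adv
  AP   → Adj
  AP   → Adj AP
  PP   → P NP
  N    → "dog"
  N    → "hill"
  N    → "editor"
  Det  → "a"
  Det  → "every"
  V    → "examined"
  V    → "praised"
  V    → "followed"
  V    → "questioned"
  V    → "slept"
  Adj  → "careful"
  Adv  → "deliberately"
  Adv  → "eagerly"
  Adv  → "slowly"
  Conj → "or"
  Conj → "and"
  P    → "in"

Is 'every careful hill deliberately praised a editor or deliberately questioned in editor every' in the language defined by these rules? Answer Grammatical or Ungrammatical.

A P word can never sit immediately before an N word in any string this grammar generates, so the substring 'in editor' rules out a derivation.

Ungrammatical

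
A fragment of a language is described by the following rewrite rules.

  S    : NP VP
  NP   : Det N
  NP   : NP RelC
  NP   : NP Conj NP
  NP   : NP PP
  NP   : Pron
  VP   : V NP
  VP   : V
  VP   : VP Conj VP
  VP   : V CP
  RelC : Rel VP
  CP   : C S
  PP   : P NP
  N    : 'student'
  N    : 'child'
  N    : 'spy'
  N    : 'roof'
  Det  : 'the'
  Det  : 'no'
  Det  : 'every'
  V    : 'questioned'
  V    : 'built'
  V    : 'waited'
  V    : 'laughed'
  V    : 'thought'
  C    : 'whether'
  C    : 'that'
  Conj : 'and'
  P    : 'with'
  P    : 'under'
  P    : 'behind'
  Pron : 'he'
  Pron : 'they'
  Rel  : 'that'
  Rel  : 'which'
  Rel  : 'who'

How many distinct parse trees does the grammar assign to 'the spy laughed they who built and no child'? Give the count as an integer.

[S [NP [Det the] [N spy]] [VP [V laughed] [NP [NP [NP [Pron they]] [RelC [Rel who] [VP [V built]]]] [Conj and] [NP [Det no] [N child]]]]]
No rule offers an alternative attachment or grouping for any span, so this is the only derivation.

1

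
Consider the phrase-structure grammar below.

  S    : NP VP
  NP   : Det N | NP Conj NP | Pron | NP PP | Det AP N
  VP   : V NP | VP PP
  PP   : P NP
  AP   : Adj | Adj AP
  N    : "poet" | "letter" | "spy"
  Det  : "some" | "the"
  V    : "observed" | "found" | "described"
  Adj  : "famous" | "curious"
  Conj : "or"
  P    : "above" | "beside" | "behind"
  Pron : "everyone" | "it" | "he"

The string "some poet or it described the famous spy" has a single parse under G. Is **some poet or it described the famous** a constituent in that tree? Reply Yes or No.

No

[S [NP [NP [Det some] [N poet]] [Conj or] [NP [Pron it]]] [VP [V described] [NP [Det the] [AP [Adj famous]] [N spy]]]]
The smallest constituent containing 'some poet or it described the famous' is the S spanning 'some poet or it described the famous spy'; no single node in the tree dominates exactly the given words.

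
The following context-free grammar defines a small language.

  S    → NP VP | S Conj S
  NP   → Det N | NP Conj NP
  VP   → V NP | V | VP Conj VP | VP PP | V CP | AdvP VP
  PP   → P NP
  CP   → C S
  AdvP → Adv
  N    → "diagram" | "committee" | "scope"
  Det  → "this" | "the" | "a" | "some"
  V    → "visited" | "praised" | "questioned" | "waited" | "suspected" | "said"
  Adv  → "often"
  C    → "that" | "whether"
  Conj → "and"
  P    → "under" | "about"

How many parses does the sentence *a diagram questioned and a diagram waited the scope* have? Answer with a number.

1

[S [S [NP [Det a] [N diagram]] [VP [V questioned]]] [Conj and] [S [NP [Det a] [N diagram]] [VP [V waited] [NP [Det the] [N scope]]]]]
No rule offers an alternative attachment or grouping for any span, so this is the only derivation.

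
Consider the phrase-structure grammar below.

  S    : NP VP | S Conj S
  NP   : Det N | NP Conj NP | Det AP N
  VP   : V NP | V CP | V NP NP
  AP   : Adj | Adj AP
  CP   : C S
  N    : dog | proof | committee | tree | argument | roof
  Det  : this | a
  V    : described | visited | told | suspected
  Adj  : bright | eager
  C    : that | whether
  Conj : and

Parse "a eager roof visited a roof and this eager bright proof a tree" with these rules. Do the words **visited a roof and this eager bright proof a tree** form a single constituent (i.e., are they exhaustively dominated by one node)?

[S [NP [Det a] [AP [Adj eager]] [N roof]] [VP [V visited] [NP [NP [Det a] [N roof]] [Conj and] [NP [Det this] [AP [Adj eager] [AP [Adj bright]]] [N proof]]] [NP [Det a] [N tree]]]]
The words 'visited a roof and this eager bright proof a tree' are exhaustively dominated by a single VP node (built by VP → V NP NP), so they form a constituent.

Yes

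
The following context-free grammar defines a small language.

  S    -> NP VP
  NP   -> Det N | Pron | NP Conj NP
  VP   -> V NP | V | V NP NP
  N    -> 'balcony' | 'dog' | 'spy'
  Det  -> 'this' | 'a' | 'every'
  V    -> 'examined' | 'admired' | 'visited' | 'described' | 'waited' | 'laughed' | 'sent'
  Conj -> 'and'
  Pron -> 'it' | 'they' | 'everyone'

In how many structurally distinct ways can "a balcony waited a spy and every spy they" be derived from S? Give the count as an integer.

1

[S [NP [Det a] [N balcony]] [VP [V waited] [NP [NP [Det a] [N spy]] [Conj and] [NP [Det every] [N spy]]] [NP [Pron they]]]]
No rule offers an alternative attachment or grouping for any span, so this is the only derivation.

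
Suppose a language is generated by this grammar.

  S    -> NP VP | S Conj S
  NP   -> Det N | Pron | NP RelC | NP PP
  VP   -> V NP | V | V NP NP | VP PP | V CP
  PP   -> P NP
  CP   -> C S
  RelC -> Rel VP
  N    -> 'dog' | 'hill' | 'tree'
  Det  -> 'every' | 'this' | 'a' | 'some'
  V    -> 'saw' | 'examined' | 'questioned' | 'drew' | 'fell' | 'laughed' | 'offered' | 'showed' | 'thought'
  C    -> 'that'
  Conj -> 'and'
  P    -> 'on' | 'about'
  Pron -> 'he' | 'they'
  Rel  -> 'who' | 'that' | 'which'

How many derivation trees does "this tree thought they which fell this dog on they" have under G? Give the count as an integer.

6

Two of the 6 distinct bracketings:
[S [NP [Det this] [N tree]] [VP [V thought] [NP [NP [Pron they]] [RelC [Rel which] [VP [V fell] [NP [NP [Det this] [N dog]] [PP [P on] [NP [Pron they]]]]]]]]]
[S [NP [Det this] [N tree]] [VP [V thought] [NP [NP [Pron they]] [RelC [Rel which] [VP [VP [V fell] [NP [Det this] [N dog]]] [PP [P on] [NP [Pron they]]]]]]]]
The difference turns on whether NP → NP PP is used at the relevant span, versus an alternative expansion of NP.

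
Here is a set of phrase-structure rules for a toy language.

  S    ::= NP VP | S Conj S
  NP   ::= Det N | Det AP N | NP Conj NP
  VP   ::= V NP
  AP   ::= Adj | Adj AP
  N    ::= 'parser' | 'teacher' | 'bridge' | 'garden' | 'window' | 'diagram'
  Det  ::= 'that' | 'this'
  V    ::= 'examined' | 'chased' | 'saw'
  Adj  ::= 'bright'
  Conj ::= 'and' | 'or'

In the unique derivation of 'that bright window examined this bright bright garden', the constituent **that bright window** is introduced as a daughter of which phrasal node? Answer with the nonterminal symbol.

S
  NP
    Det: that
    AP
      Adj: bright
    N: window
  VP
    V: examined
    NP
      Det: this
      AP
        Adj: bright
        AP
          Adj: bright
      N: garden
The span 'that bright window' is the NP node built by NP → Det AP N.
Its mother is the S built by S → NP VP.

S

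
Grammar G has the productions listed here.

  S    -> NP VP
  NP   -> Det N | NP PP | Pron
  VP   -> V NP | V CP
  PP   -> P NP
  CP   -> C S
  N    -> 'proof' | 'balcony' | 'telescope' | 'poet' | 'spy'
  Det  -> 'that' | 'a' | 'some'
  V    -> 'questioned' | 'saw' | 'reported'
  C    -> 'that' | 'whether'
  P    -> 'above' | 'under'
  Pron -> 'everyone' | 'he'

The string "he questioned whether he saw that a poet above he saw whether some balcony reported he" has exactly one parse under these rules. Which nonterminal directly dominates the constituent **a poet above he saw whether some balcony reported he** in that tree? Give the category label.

CP

[S [NP [Pron he]] [VP [V questioned] [CP [C whether] [S [NP [Pron he]] [VP [V saw] [CP [C that] [S [NP [NP [Det a] [N poet]] [PP [P above] [NP [Pron he]]]] [VP [V saw] [CP [C whether] [S [NP [Det some] [N balcony]] [VP [V reported] [NP [Pron he]]]]]]]]]]]]]
The span 'a poet above he saw whether some balcony reported he' is the S node built by S → NP VP.
Its mother is the CP built by CP → C S.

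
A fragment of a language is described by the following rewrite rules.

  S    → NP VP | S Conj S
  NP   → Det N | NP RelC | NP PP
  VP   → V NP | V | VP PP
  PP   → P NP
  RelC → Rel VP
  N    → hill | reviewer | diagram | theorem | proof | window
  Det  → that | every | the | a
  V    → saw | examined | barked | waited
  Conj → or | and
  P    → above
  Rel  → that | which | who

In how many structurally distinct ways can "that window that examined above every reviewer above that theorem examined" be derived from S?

5

Two of the 5 distinct bracketings:
[S [NP [NP [Det that] [N window]] [RelC [Rel that] [VP [VP [V examined]] [PP [P above] [NP [NP [Det every] [N reviewer]] [PP [P above] [NP [Det that] [N theorem]]]]]]]] [VP [V examined]]]
[S [NP [NP [Det that] [N window]] [RelC [Rel that] [VP [VP [VP [V examined]] [PP [P above] [NP [Det every] [N reviewer]]]] [PP [P above] [NP [Det that] [N theorem]]]]]] [VP [V examined]]]
The difference turns on whether NP → NP PP is used at the relevant span, versus an alternative expansion of NP.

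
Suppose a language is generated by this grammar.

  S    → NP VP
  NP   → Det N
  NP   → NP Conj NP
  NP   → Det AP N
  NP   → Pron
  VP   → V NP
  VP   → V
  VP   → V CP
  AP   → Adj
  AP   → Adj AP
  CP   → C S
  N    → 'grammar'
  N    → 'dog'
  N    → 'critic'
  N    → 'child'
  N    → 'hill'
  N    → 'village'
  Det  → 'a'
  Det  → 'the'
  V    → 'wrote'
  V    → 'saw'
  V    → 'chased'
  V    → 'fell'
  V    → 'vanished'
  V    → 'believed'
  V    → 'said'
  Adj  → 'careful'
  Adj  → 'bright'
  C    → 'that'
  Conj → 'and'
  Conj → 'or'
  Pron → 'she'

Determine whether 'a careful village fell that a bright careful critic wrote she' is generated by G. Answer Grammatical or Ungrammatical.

Grammatical

[S [NP [Det a] [AP [Adj careful]] [N village]] [VP [V fell] [CP [C that] [S [NP [Det a] [AP [Adj bright] [AP [Adj careful]]] [N critic]] [VP [V wrote] [NP [Pron she]]]]]]]
The bracketing above is licensed at every node by one of the given productions, with S at the root.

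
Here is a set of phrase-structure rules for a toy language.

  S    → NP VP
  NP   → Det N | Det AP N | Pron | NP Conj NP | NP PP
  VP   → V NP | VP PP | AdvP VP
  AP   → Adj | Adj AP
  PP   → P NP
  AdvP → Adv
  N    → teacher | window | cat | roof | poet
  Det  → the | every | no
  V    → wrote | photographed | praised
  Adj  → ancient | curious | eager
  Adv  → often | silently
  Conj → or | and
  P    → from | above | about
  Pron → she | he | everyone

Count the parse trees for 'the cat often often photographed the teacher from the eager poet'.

Two of the 4 distinct bracketings:
[S [NP [Det the] [N cat]] [VP [VP [AdvP [Adv often]] [VP [AdvP [Adv often]] [VP [V photographed] [NP [Det the] [N teacher]]]]] [PP [P from] [NP [Det the] [AP [Adj eager]] [N poet]]]]]
[S [NP [Det the] [N cat]] [VP [AdvP [Adv often]] [VP [VP [AdvP [Adv often]] [VP [V photographed] [NP [Det the] [N teacher]]]] [PP [P from] [NP [Det the] [AP [Adj eager]] [N poet]]]]]]
The trees differ in how a recursive rule is bracketed over the same span.

4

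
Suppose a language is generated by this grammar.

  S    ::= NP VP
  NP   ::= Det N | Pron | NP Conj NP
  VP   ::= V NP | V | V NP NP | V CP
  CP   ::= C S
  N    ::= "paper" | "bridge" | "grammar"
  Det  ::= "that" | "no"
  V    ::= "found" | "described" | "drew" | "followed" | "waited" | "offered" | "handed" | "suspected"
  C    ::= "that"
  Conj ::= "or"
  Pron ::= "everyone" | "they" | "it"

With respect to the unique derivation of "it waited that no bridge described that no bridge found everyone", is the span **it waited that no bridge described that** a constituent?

No

[S [NP [Pron it]] [VP [V waited] [CP [C that] [S [NP [Det no] [N bridge]] [VP [V described] [CP [C that] [S [NP [Det no] [N bridge]] [VP [V found] [NP [Pron everyone]]]]]]]]]]
The smallest constituent containing 'it waited that no bridge described that' is the S spanning 'it waited that no bridge described that no bridge found everyone'; no single node in the tree dominates exactly the given words.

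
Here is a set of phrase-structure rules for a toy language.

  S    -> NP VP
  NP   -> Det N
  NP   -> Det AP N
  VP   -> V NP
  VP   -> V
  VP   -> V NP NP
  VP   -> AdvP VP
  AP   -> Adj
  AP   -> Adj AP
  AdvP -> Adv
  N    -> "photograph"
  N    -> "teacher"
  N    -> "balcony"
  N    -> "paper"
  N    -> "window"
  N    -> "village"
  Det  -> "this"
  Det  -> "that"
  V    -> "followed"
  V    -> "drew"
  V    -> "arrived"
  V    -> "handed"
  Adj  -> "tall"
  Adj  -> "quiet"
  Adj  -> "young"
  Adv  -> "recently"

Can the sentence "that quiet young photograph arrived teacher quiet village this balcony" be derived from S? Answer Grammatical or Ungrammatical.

A V word can never sit immediately before an N word in any string this grammar generates, so the substring 'arrived teacher' rules out a derivation.

Ungrammatical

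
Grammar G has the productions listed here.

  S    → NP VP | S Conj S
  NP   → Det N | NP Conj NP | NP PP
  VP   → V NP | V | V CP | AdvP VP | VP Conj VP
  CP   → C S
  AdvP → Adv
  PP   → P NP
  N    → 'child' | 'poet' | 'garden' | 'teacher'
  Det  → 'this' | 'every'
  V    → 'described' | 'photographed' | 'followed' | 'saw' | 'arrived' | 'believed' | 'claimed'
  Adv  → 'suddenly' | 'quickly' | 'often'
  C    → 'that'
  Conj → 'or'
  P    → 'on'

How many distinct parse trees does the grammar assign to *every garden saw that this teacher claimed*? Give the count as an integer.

[S [NP [Det every] [N garden]] [VP [V saw] [CP [C that] [S [NP [Det this] [N teacher]] [VP [V claimed]]]]]]
No rule offers an alternative attachment or grouping for any span, so this is the only derivation.

1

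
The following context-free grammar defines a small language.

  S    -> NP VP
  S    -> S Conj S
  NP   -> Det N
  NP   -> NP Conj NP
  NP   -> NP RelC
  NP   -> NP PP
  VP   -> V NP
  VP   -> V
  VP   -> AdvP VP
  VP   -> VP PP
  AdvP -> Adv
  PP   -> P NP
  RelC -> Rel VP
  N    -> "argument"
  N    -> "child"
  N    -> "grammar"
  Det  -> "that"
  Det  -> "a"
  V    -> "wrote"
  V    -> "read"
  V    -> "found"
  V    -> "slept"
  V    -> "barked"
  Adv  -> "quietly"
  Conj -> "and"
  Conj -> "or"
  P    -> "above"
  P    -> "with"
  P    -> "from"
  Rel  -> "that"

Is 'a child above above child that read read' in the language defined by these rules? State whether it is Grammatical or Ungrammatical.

Ungrammatical

A P word can never sit immediately before a P word in any string this grammar generates, so the substring 'above above' rules out a derivation.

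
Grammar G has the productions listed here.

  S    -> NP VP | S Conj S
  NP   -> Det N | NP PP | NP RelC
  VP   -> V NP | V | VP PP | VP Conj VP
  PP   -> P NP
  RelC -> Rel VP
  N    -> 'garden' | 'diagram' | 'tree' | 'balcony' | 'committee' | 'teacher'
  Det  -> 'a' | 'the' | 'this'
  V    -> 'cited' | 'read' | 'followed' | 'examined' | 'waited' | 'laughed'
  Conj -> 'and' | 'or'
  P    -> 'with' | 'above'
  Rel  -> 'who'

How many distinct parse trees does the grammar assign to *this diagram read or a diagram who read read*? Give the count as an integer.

1

[S [S [NP [Det this] [N diagram]] [VP [V read]]] [Conj or] [S [NP [NP [Det a] [N diagram]] [RelC [Rel who] [VP [V read]]]] [VP [V read]]]]
No rule offers an alternative attachment or grouping for any span, so this is the only derivation.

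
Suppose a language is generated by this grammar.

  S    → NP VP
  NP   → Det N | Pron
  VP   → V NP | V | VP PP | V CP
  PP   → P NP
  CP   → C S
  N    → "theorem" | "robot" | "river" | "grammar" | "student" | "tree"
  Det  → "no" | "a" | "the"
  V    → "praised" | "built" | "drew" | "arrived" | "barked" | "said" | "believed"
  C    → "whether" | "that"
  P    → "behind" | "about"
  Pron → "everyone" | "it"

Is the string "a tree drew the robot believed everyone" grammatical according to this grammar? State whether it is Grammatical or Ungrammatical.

Ungrammatical

For S → NP VP, the only prefix that parses as NP is 'a tree', but the remainder 'drew the robot believed everyone' is not a VP under these rules.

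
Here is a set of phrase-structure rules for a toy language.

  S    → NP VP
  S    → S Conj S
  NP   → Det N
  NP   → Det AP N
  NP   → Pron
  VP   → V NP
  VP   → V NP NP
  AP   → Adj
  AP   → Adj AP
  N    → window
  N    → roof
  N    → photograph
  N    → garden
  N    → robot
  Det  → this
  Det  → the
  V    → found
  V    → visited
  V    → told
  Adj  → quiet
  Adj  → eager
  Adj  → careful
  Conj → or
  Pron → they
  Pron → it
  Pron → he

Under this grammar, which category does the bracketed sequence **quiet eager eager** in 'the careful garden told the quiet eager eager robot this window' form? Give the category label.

AP

[S [NP [Det the] [AP [Adj careful]] [N garden]] [VP [V told] [NP [Det the] [AP [Adj quiet] [AP [Adj eager] [AP [Adj eager]]]] [N robot]] [NP [Det this] [N window]]]]
The span 'quiet eager eager' is the AP node built by AP → Adj AP.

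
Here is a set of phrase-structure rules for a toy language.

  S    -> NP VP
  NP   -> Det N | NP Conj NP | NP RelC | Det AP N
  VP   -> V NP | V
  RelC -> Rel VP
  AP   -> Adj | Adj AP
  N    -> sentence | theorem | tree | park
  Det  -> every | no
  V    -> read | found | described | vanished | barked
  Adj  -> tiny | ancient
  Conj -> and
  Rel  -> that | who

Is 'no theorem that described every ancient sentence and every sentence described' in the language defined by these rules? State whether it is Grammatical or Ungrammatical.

S
  NP
    NP
      NP
        Det: no
        N: theorem
      RelC
        Rel: that
        VP
          V: described
          NP
            Det: every
            AP
              Adj: ancient
            N: sentence
    Conj: and
    NP
      Det: every
      N: sentence
  VP
    V: described
Every word is introduced by a lexical rule and the phrasal rules combine the resulting categories into a single S.

Grammatical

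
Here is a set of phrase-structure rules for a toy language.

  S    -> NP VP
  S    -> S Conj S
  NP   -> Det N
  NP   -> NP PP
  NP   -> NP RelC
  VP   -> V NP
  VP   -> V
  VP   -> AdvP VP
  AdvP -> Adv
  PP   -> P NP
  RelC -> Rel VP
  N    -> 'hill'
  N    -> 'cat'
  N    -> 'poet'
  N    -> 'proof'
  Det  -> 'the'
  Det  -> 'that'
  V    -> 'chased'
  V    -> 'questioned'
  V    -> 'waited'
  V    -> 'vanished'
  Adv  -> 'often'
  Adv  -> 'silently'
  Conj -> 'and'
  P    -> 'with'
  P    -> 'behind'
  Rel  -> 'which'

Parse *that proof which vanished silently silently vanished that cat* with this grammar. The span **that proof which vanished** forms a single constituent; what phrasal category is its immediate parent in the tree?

S
  NP
    NP
      Det: that
      N: proof
    RelC
      Rel: which
      VP
        V: vanished
  VP
    AdvP
      Adv: silently
    VP
      AdvP
        Adv: silently
      VP
        V: vanished
        NP
          Det: that
          N: cat
The span 'that proof which vanished' is the NP node built by NP → NP RelC.
Its mother is the S built by S → NP VP.

S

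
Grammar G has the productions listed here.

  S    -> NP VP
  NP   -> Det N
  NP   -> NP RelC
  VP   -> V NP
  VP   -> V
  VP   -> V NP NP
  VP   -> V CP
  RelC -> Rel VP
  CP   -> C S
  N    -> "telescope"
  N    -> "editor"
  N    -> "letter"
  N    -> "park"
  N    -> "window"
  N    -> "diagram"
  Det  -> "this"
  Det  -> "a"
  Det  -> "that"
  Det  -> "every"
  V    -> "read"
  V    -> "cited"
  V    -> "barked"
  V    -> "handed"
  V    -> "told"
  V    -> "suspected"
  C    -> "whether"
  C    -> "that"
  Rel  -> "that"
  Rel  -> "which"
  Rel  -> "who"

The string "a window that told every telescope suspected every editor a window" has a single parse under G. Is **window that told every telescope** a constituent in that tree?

[S [NP [NP [Det a] [N window]] [RelC [Rel that] [VP [V told] [NP [Det every] [N telescope]]]]] [VP [V suspected] [NP [Det every] [N editor]] [NP [Det a] [N window]]]]
The smallest constituent containing 'window that told every telescope' is the NP spanning 'a window that told every telescope'; no single node in the tree dominates exactly the given words.

No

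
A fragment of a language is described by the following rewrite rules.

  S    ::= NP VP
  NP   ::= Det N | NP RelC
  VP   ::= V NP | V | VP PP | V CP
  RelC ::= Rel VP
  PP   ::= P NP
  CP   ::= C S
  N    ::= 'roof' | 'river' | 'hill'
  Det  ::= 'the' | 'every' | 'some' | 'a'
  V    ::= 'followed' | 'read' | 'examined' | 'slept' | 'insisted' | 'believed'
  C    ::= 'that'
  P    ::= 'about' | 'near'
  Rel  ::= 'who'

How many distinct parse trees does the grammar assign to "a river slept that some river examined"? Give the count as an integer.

[S [NP [Det a] [N river]] [VP [V slept] [CP [C that] [S [NP [Det some] [N river]] [VP [V examined]]]]]]
No rule offers an alternative attachment or grouping for any span, so this is the only derivation.

1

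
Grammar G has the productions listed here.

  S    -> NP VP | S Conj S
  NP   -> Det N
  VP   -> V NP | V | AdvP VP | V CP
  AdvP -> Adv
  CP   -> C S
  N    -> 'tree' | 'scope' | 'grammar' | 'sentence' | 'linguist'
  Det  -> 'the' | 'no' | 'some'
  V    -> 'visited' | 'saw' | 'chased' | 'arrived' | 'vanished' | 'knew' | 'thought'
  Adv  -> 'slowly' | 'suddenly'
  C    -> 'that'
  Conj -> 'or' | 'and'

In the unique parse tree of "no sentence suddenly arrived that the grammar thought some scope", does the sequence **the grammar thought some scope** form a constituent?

[S [NP [Det no] [N sentence]] [VP [AdvP [Adv suddenly]] [VP [V arrived] [CP [C that] [S [NP [Det the] [N grammar]] [VP [V thought] [NP [Det some] [N scope]]]]]]]]
The words 'the grammar thought some scope' are exhaustively dominated by a single S node (built by S → NP VP), so they form a constituent.

Yes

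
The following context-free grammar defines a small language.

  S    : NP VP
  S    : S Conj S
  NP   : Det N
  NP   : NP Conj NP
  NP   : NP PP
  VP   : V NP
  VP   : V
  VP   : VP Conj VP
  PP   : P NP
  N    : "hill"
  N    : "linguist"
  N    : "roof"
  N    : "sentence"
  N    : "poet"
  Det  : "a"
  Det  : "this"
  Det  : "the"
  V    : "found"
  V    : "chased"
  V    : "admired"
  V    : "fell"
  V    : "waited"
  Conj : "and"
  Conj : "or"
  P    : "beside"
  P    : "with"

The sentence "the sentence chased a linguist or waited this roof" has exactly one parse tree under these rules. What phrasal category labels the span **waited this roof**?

VP

S
  NP
    Det: the
    N: sentence
  VP
    VP
      V: chased
      NP
        Det: a
        N: linguist
    Conj: or
    VP
      V: waited
      NP
        Det: this
        N: roof
The span 'waited this roof' is the VP node built by VP → V NP.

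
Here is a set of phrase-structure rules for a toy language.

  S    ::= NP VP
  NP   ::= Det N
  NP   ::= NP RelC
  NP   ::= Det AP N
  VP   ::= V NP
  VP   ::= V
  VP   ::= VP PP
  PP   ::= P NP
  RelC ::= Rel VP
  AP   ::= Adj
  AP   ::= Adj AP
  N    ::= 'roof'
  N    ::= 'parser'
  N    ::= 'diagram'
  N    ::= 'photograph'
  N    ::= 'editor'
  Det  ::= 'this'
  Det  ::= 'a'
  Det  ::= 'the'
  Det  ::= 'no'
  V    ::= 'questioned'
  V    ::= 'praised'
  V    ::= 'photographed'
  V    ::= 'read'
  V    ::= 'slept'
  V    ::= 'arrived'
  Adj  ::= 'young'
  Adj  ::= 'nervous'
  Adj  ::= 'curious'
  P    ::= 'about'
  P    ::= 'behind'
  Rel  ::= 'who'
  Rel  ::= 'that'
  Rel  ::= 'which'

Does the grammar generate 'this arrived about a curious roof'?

A Det word can never sit immediately before a V word in any string this grammar generates, so the substring 'this arrived' rules out a derivation.

Ungrammatical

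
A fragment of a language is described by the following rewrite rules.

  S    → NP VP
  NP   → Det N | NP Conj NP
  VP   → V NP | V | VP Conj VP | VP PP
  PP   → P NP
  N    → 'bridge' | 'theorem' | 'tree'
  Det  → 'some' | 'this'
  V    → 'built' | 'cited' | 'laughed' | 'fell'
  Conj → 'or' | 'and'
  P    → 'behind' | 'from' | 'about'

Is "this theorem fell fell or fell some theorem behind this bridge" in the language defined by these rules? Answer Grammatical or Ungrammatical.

Ungrammatical

A V word can never sit immediately before a V word in any string this grammar generates, so the substring 'fell fell' rules out a derivation.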